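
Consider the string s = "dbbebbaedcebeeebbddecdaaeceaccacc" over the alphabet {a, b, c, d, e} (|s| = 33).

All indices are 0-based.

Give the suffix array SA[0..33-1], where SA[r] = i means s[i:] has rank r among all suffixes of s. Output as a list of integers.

sorted suffixes:
  #0 SA[0]=22  'aaeceaccacc'
  #1 SA[1]=30  'acc'
  #2 SA[2]=27  'accacc'
  #3 SA[3]=23  'aeceaccacc'
  #4 SA[4]=6  'aedcebeeebbddecdaaeceaccacc'
  #5 SA[5]=5  'baedcebeeebbddecdaaeceaccacc'
  #6 SA[6]=4  'bbaedcebeeebbddecdaaeceaccacc'
  #7 SA[7]=15  'bbddecdaaeceaccacc'
  #8 SA[8]=1  'bbebbaedcebeeebbddecdaaeceaccacc'
  #9 SA[9]=16  'bddecdaaeceaccacc'
  #10 SA[10]=2  'bebbaedcebeeebbddecdaaeceaccacc'
  #11 SA[11]=11  'beeebbddecdaaeceaccacc'
  #12 SA[12]=32  'c'
  #13 SA[13]=29  'cacc'
  #14 SA[14]=31  'cc'
  #15 SA[15]=28  'ccacc'
  #16 SA[16]=20  'cdaaeceaccacc'
  #17 SA[17]=25  'ceaccacc'
  #18 SA[18]=9  'cebeeebbddecdaaeceaccacc'
  #19 SA[19]=21  'daaeceaccacc'
  #20 SA[20]=0  'dbbebbaedcebeeebbddecdaaeceaccacc'
  #21 SA[21]=8  'dcebeeebbddecdaaeceaccacc'
  #22 SA[22]=17  'ddecdaaeceaccacc'
  #23 SA[23]=18  'decdaaeceaccacc'
  #24 SA[24]=26  'eaccacc'
  #25 SA[25]=3  'ebbaedcebeeebbddecdaaeceaccacc'
  #26 SA[26]=14  'ebbddecdaaeceaccacc'
  #27 SA[27]=10  'ebeeebbddecdaaeceaccacc'
  #28 SA[28]=19  'ecdaaeceaccacc'
  #29 SA[29]=24  'eceaccacc'
  #30 SA[30]=7  'edcebeeebbddecdaaeceaccacc'
  #31 SA[31]=13  'eebbddecdaaeceaccacc'
  #32 SA[32]=12  'eeebbddecdaaeceaccacc'

[22, 30, 27, 23, 6, 5, 4, 15, 1, 16, 2, 11, 32, 29, 31, 28, 20, 25, 9, 21, 0, 8, 17, 18, 26, 3, 14, 10, 19, 24, 7, 13, 12]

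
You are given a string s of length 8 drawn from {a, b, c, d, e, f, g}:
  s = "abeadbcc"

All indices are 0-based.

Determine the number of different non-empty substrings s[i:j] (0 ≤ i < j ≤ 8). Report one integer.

sorted suffixes:
  #0 SA[0]=0  'abeadbcc'
  #1 SA[1]=3  'adbcc'
  #2 SA[2]=5  'bcc'
  #3 SA[3]=1  'beadbcc'
  #4 SA[4]=7  'c'
  #5 SA[5]=6  'cc'
  #6 SA[6]=4  'dbcc'
  #7 SA[7]=2  'eadbcc'

SA = [0, 3, 5, 1, 7, 6, 4, 2]
rank  pair      lcp
   1  s[0:],s[3:]  1  'a'
   2  s[3:],s[5:]  0  ''
   3  s[5:],s[1:]  1  'b'
   4  s[1:],s[7:]  0  ''
   5  s[7:],s[6:]  1  'c'
   6  s[6:],s[4:]  0  ''
   7  s[4:],s[2:]  0  ''

n(n+1)/2 = 8·9/2 = 36
Σ LCP = 0 + 1 + 0 + 1 + 0 + 1 + 0 + 0 = 3
distinct = 36 − 3 = 33

33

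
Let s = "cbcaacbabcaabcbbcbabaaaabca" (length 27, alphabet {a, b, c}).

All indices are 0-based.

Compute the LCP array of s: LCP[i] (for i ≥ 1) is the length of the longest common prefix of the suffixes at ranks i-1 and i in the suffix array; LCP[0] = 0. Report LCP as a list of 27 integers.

[0, 1, 3, 2, 4, 2, 1, 2, 4, 3, 1, 0, 2, 3, 1, 1, 3, 4, 2, 3, 0, 2, 3, 1, 4, 2, 2]

rank→(start, suffix):
  0 → (26, 'a')
  1 → (20, 'aaaabca')
  2 → (21, 'aaabca')
  3 → (22, 'aabca')
  4 → (10, 'aabcbbcbabaaaabca')
  5 → (3, 'aacbabcaabcbbcbabaaaabca')
  6 → (18, 'abaaaabca')
  7 → (23, 'abca')
  8 → (7, 'abcaabcbbcbabaaaabca')
  9 → (11, 'abcbbcbabaaaabca')
  10 → (4, 'acbabcaabcbbcbabaaaabca')
  11 → (19, 'baaaabca')
  12 → (17, 'babaaaabca')
  13 → (6, 'babcaabcbbcbabaaaabca')
  14 → (14, 'bbcbabaaaabca')
  15 → (24, 'bca')
  16 → (8, 'bcaabcbbcbabaaaabca')
  17 → (1, 'bcaacbabcaabcbbcbabaaaabca')
  18 → (15, 'bcbabaaaabca')
  19 → (12, 'bcbbcbabaaaabca')
  20 → (25, 'ca')
  21 → (9, 'caabcbbcbabaaaabca')
  22 → (2, 'caacbabcaabcbbcbabaaaabca')
  23 → (16, 'cbabaaaabca')
  24 → (5, 'cbabcaabcbbcbabaaaabca')
  25 → (13, 'cbbcbabaaaabca')
  26 → (0, 'cbcaacbabcaabcbbcbabaaaabca')

SA = [26, 20, 21, 22, 10, 3, 18, 23, 7, 11, 4, 19, 17, 6, 14, 24, 8, 1, 15, 12, 25, 9, 2, 16, 5, 13, 0]
[i] adj suffixes → lcp
  [1] 26/20 → 1 ('a')
  [2] 20/21 → 3 ('aaa')
  [3] 21/22 → 2 ('aa')
  [4] 22/10 → 4 ('aabc')
  [5] 10/3 → 2 ('aa')
  [6] 3/18 → 1 ('a')
  [7] 18/23 → 2 ('ab')
  [8] 23/7 → 4 ('abca')
  [9] 7/11 → 3 ('abc')
  [10] 11/4 → 1 ('a')
  [11] 4/19 → 0 ('')
  [12] 19/17 → 2 ('ba')
  [13] 17/6 → 3 ('bab')
  [14] 6/14 → 1 ('b')
  [15] 14/24 → 1 ('b')
  [16] 24/8 → 3 ('bca')
  [17] 8/1 → 4 ('bcaa')
  [18] 1/15 → 2 ('bc')
  [19] 15/12 → 3 ('bcb')
  [20] 12/25 → 0 ('')
  [21] 25/9 → 2 ('ca')
  [22] 9/2 → 3 ('caa')
  [23] 2/16 → 1 ('c')
  [24] 16/5 → 4 ('cbab')
  [25] 5/13 → 2 ('cb')
  [26] 13/0 → 2 ('cb')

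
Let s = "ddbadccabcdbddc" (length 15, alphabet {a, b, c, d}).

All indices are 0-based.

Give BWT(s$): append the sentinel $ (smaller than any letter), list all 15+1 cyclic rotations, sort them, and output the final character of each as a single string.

ccbdaddcdbdcda$b

rank  rotation          last
    0  $ddbadccabcdbddc  c
    1  abcdbddc$ddbadcc  c
    2  adccabcdbddc$ddb  b
    3  badccabcdbddc$dd  d
    4  bcdbddc$ddbadcca  a
    5  bddc$ddbadccabcd  d
    6  c$ddbadccabcdbdd  d
    7  cabcdbddc$ddbadc  c
    8  ccabcdbddc$ddbad  d
    9  cdbddc$ddbadccab  b
   10  dbadccabcdbddc$d  d
   11  dbddc$ddbadccabc  c
   12  dc$ddbadccabcdbd  d
   13  dccabcdbddc$ddba  a
   14  ddbadccabcdbddc$  $
   15  ddc$ddbadccabcdb  b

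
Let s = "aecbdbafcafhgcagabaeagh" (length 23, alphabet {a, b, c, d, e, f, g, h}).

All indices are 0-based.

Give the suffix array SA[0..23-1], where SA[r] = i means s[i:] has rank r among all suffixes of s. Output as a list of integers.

[16, 18, 0, 6, 9, 14, 20, 17, 5, 3, 8, 13, 2, 4, 19, 1, 7, 10, 15, 12, 21, 22, 11]

rank→(start, suffix):
  0 → (16, 'abaeagh')
  1 → (18, 'aeagh')
  2 → (0, 'aecbdbafcafhgcagabaeagh')
  3 → (6, 'afcafhgcagabaeagh')
  4 → (9, 'afhgcagabaeagh')
  5 → (14, 'agabaeagh')
  6 → (20, 'agh')
  7 → (17, 'baeagh')
  8 → (5, 'bafcafhgcagabaeagh')
  9 → (3, 'bdbafcafhgcagabaeagh')
  10 → (8, 'cafhgcagabaeagh')
  11 → (13, 'cagabaeagh')
  12 → (2, 'cbdbafcafhgcagabaeagh')
  13 → (4, 'dbafcafhgcagabaeagh')
  14 → (19, 'eagh')
  15 → (1, 'ecbdbafcafhgcagabaeagh')
  16 → (7, 'fcafhgcagabaeagh')
  17 → (10, 'fhgcagabaeagh')
  18 → (15, 'gabaeagh')
  19 → (12, 'gcagabaeagh')
  20 → (21, 'gh')
  21 → (22, 'h')
  22 → (11, 'hgcagabaeagh')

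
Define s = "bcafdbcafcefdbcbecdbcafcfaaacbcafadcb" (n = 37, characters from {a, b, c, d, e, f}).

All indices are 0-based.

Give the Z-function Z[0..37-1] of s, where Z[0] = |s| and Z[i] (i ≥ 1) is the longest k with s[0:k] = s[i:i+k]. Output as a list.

Z[0]=37
i=1: outside box; Z[1]=0
i=2: outside box; Z[2]=0
i=3: outside box; Z[3]=0
i=4: outside box; Z[4]=0
i=5: outside box; Z[5]=4 grow→box=[5,9)
i=6: min(r-i=3, Z[1]=0)=0; Z[6]=0
i=7: min(r-i=2, Z[2]=0)=0; Z[7]=0
i=8: min(r-i=1, Z[3]=0)=0; Z[8]=0
i=9: outside box; Z[9]=0
i=10: outside box; Z[10]=0
i=11: outside box; Z[11]=0
i=12: outside box; Z[12]=0
i=13: outside box; Z[13]=2 grow→box=[13,15)
i=14: min(r-i=1, Z[1]=0)=0; Z[14]=0
i=15: outside box; Z[15]=1 grow→box=[15,16)
i=16: outside box; Z[16]=0
i=17: outside box; Z[17]=0
i=18: outside box; Z[18]=0
i=19: outside box; Z[19]=4 grow→box=[19,23)
i=20: min(r-i=3, Z[1]=0)=0; Z[20]=0
i=21: min(r-i=2, Z[2]=0)=0; Z[21]=0
i=22: min(r-i=1, Z[3]=0)=0; Z[22]=0
i=23: outside box; Z[23]=0
i=24: outside box; Z[24]=0
i=25: outside box; Z[25]=0
i=26: outside box; Z[26]=0
i=27: outside box; Z[27]=0
i=28: outside box; Z[28]=0
i=29: outside box; Z[29]=4 grow→box=[29,33)
i=30: min(r-i=3, Z[1]=0)=0; Z[30]=0
i=31: min(r-i=2, Z[2]=0)=0; Z[31]=0
i=32: min(r-i=1, Z[3]=0)=0; Z[32]=0
i=33: outside box; Z[33]=0
i=34: outside box; Z[34]=0
i=35: outside box; Z[35]=0
i=36: outside box; Z[36]=1 grow→box=[36,37)

[37, 0, 0, 0, 0, 4, 0, 0, 0, 0, 0, 0, 0, 2, 0, 1, 0, 0, 0, 4, 0, 0, 0, 0, 0, 0, 0, 0, 0, 4, 0, 0, 0, 0, 0, 0, 1]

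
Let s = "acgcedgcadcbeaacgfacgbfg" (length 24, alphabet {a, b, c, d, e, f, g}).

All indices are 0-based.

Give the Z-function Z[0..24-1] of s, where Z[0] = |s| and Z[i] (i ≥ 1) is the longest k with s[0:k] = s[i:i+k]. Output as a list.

[24, 0, 0, 0, 0, 0, 0, 0, 1, 0, 0, 0, 0, 1, 3, 0, 0, 0, 3, 0, 0, 0, 0, 0]

Z[0]=24
i=1: i≥r, start 0; Z[1]=0
i=2: i≥r, start 0; Z[2]=0
i=3: i≥r, start 0; Z[3]=0
i=4: i≥r, start 0; Z[4]=0
i=5: i≥r, start 0; Z[5]=0
i=6: i≥r, start 0; Z[6]=0
i=7: i≥r, start 0; Z[7]=0
i=8: i≥r, start 0; Z[8]=1 extend→box=[8,9)
i=9: i≥r, start 0; Z[9]=0
i=10: i≥r, start 0; Z[10]=0
i=11: i≥r, start 0; Z[11]=0
i=12: i≥r, start 0; Z[12]=0
i=13: i≥r, start 0; Z[13]=1 extend→box=[13,14)
i=14: i≥r, start 0; Z[14]=3 extend→box=[14,17)
i=15: min(r-i=2, Z[1]=0)=0; Z[15]=0
i=16: min(r-i=1, Z[2]=0)=0; Z[16]=0
i=17: i≥r, start 0; Z[17]=0
i=18: i≥r, start 0; Z[18]=3 extend→box=[18,21)
i=19: min(r-i=2, Z[1]=0)=0; Z[19]=0
i=20: min(r-i=1, Z[2]=0)=0; Z[20]=0
i=21: i≥r, start 0; Z[21]=0
i=22: i≥r, start 0; Z[22]=0
i=23: i≥r, start 0; Z[23]=0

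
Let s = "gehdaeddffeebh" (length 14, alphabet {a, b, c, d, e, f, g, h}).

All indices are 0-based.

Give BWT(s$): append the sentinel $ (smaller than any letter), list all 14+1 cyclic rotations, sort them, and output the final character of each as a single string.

hdehedeafgfd$be

rank  rotation         last
    0  $gehdaeddffeebh  h
    1  aeddffeebh$gehd  d
    2  bh$gehdaeddffee  e
    3  daeddffeebh$geh  h
    4  ddffeebh$gehdae  e
    5  dffeebh$gehdaed  d
    6  ebh$gehdaeddffe  e
    7  eddffeebh$gehda  a
    8  eebh$gehdaeddff  f
    9  ehdaeddffeebh$g  g
   10  feebh$gehdaeddf  f
   11  ffeebh$gehdaedd  d
   12  gehdaeddffeebh$  $
   13  h$gehdaeddffeeb  b
   14  hdaeddffeebh$ge  e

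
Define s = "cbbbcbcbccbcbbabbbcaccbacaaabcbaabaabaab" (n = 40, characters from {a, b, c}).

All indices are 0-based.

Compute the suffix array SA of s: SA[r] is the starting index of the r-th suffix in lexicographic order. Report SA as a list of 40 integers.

[25, 37, 34, 31, 26, 38, 35, 32, 14, 27, 23, 19, 39, 36, 33, 30, 13, 22, 12, 15, 1, 16, 2, 17, 28, 10, 3, 5, 7, 24, 18, 29, 21, 11, 0, 9, 4, 6, 20, 8]

rank→(start, suffix):
  0 → (25, 'aaabcbaabaabaab')
  1 → (37, 'aab')
  2 → (34, 'aabaab')
  3 → (31, 'aabaabaab')
  4 → (26, 'aabcbaabaabaab')
  5 → (38, 'ab')
  6 → (35, 'abaab')
  7 → (32, 'abaabaab')
  8 → (14, 'abbbcaccbacaaabcbaabaabaab')
  9 → (27, 'abcbaabaabaab')
  10 → (23, 'acaaabcbaabaabaab')
  11 → (19, 'accbacaaabcbaabaabaab')
  12 → (39, 'b')
  13 → (36, 'baab')
  14 → (33, 'baabaab')
  15 → (30, 'baabaabaab')
  16 → (13, 'babbbcaccbacaaabcbaabaabaab')
  17 → (22, 'bacaaabcbaabaabaab')
  18 → (12, 'bbabbbcaccbacaaabcbaabaabaab')
  19 → (15, 'bbbcaccbacaaabcbaabaabaab')
  20 → (1, 'bbbcbcbccbcbbabbbcaccbacaaabcbaabaabaab')
  21 → (16, 'bbcaccbacaaabcbaabaabaab')
  22 → (2, 'bbcbcbccbcbbabbbcaccbacaaabcbaabaabaab')
  23 → (17, 'bcaccbacaaabcbaabaabaab')
  24 → (28, 'bcbaabaabaab')
  25 → (10, 'bcbbabbbcaccbacaaabcbaabaabaab')
  26 → (3, 'bcbcbccbcbbabbbcaccbacaaabcbaabaabaab')
  27 → (5, 'bcbccbcbbabbbcaccbacaaabcbaabaabaab')
  28 → (7, 'bccbcbbabbbcaccbacaaabcbaabaabaab')
  29 → (24, 'caaabcbaabaabaab')
  30 → (18, 'caccbacaaabcbaabaabaab')
  31 → (29, 'cbaabaabaab')
  32 → (21, 'cbacaaabcbaabaabaab')
  33 → (11, 'cbbabbbcaccbacaaabcbaabaabaab')
  34 → (0, 'cbbbcbcbccbcbbabbbcaccbacaaabcbaabaabaab')
  35 → (9, 'cbcbbabbbcaccbacaaabcbaabaabaab')
  36 → (4, 'cbcbccbcbbabbbcaccbacaaabcbaabaabaab')
  37 → (6, 'cbccbcbbabbbcaccbacaaabcbaabaabaab')
  38 → (20, 'ccbacaaabcbaabaabaab')
  39 → (8, 'ccbcbbabbbcaccbacaaabcbaabaabaab')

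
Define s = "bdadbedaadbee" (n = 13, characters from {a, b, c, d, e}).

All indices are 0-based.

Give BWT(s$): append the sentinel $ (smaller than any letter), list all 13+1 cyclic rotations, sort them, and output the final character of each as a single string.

rank  rotation        last
    0  $bdadbedaadbee  e
    1  aadbee$bdadbed  d
    2  adbedaadbee$bd  d
    3  adbee$bdadbeda  a
    4  bdadbedaadbee$  $
    5  bedaadbee$bdad  d
    6  bee$bdadbedaad  d
    7  daadbee$bdadbe  e
    8  dadbedaadbee$b  b
    9  dbedaadbee$bda  a
   10  dbee$bdadbedaa  a
   11  e$bdadbedaadbe  e
   12  edaadbee$bdadb  b
   13  ee$bdadbedaadb  b

edda$ddebaaebb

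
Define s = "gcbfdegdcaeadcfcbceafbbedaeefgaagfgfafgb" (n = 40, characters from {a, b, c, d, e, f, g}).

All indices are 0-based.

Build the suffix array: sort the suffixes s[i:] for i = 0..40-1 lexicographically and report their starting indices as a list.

rank | idx | suffix
   0 |  30 | aagfgfafgb
   1 |  11 | adcfcbceafbbedaeefgaagfgfafgb
   2 |   9 | aeadcfcbceafbbedaeefgaagfgfafgb
   3 |  25 | aeefgaagfgfafgb
   4 |  19 | afbbedaeefgaagfgfafgb
   5 |  36 | afgb
   6 |  31 | agfgfafgb
   7 |  39 | b
   8 |  21 | bbedaeefgaagfgfafgb
   9 |  16 | bceafbbedaeefgaagfgfafgb
  10 |  22 | bedaeefgaagfgfafgb
  11 |   2 | bfdegdcaeadcfcbceafbbedaeefgaagfgfafgb
  12 |   8 | caeadcfcbceafbbedaeefgaagfgfafgb
  13 |  15 | cbceafbbedaeefgaagfgfafgb
  14 |   1 | cbfdegdcaeadcfcbceafbbedaeefgaagfgfafgb
  15 |  17 | ceafbbedaeefgaagfgfafgb
  16 |  13 | cfcbceafbbedaeefgaagfgfafgb
  17 |  24 | daeefgaagfgfafgb
  18 |   7 | dcaeadcfcbceafbbedaeefgaagfgfafgb
  19 |  12 | dcfcbceafbbedaeefgaagfgfafgb
  20 |   4 | degdcaeadcfcbceafbbedaeefgaagfgfafgb
  21 |  10 | eadcfcbceafbbedaeefgaagfgfafgb
  22 |  18 | eafbbedaeefgaagfgfafgb
  23 |  23 | edaeefgaagfgfafgb
  24 |  26 | eefgaagfgfafgb
  25 |  27 | efgaagfgfafgb
  26 |   5 | egdcaeadcfcbceafbbedaeefgaagfgfafgb
  27 |  35 | fafgb
  28 |  20 | fbbedaeefgaagfgfafgb
  29 |  14 | fcbceafbbedaeefgaagfgfafgb
  30 |   3 | fdegdcaeadcfcbceafbbedaeefgaagfgfafgb
  31 |  28 | fgaagfgfafgb
  32 |  37 | fgb
  33 |  33 | fgfafgb
  34 |  29 | gaagfgfafgb
  35 |  38 | gb
  36 |   0 | gcbfdegdcaeadcfcbceafbbedaeefgaagfgfafgb
  37 |   6 | gdcaeadcfcbceafbbedaeefgaagfgfafgb
  38 |  34 | gfafgb
  39 |  32 | gfgfafgb

[30, 11, 9, 25, 19, 36, 31, 39, 21, 16, 22, 2, 8, 15, 1, 17, 13, 24, 7, 12, 4, 10, 18, 23, 26, 27, 5, 35, 20, 14, 3, 28, 37, 33, 29, 38, 0, 6, 34, 32]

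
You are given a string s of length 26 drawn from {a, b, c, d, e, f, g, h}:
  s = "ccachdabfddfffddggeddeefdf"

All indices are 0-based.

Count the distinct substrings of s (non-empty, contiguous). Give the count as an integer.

326

rank→(start, suffix):
  0 → (6, 'abfddfffddggeddeefdf')
  1 → (2, 'achdabfddfffddggeddeefdf')
  2 → (7, 'bfddfffddggeddeefdf')
  3 → (1, 'cachdabfddfffddggeddeefdf')
  4 → (0, 'ccachdabfddfffddggeddeefdf')
  5 → (3, 'chdabfddfffddggeddeefdf')
  6 → (5, 'dabfddfffddggeddeefdf')
  7 → (19, 'ddeefdf')
  8 → (9, 'ddfffddggeddeefdf')
  9 → (14, 'ddggeddeefdf')
  10 → (20, 'deefdf')
  11 → (24, 'df')
  12 → (10, 'dfffddggeddeefdf')
  13 → (15, 'dggeddeefdf')
  14 → (18, 'eddeefdf')
  15 → (21, 'eefdf')
  16 → (22, 'efdf')
  17 → (25, 'f')
  18 → (8, 'fddfffddggeddeefdf')
  19 → (13, 'fddggeddeefdf')
  20 → (23, 'fdf')
  21 → (12, 'ffddggeddeefdf')
  22 → (11, 'fffddggeddeefdf')
  23 → (17, 'geddeefdf')
  24 → (16, 'ggeddeefdf')
  25 → (4, 'hdabfddfffddggeddeefdf')

SA = [6, 2, 7, 1, 0, 3, 5, 19, 9, 14, 20, 24, 10, 15, 18, 21, 22, 25, 8, 13, 23, 12, 11, 17, 16, 4]
rank  pair      lcp
   1  s[6:],s[2:]  1  'a'
   2  s[2:],s[7:]  0  ''
   3  s[7:],s[1:]  0  ''
   4  s[1:],s[0:]  1  'c'
   5  s[0:],s[3:]  1  'c'
   6  s[3:],s[5:]  0  ''
   7  s[5:],s[19:]  1  'd'
   8  s[19:],s[9:]  2  'dd'
   9  s[9:],s[14:]  2  'dd'
  10  s[14:],s[20:]  1  'd'
  11  s[20:],s[24:]  1  'd'
  12  s[24:],s[10:]  2  'df'
  13  s[10:],s[15:]  1  'd'
  14  s[15:],s[18:]  0  ''
  15  s[18:],s[21:]  1  'e'
  16  s[21:],s[22:]  1  'e'
  17  s[22:],s[25:]  0  ''
  18  s[25:],s[8:]  1  'f'
  19  s[8:],s[13:]  3  'fdd'
  20  s[13:],s[23:]  2  'fd'
  21  s[23:],s[12:]  1  'f'
  22  s[12:],s[11:]  2  'ff'
  23  s[11:],s[17:]  0  ''
  24  s[17:],s[16:]  1  'g'
  25  s[16:],s[4:]  0  ''

n(n+1)/2 = 26·27/2 = 351
Σ LCP = 0 + 1 + 0 + 0 + 1 + 1 + 0 + 1 + 2 + 2 + 1 + 1 + 2 + 1 + 0 + 1 + 1 + 0 + 1 + 3 + 2 + 1 + 2 + 0 + 1 + 0 = 25
distinct = 351 − 25 = 326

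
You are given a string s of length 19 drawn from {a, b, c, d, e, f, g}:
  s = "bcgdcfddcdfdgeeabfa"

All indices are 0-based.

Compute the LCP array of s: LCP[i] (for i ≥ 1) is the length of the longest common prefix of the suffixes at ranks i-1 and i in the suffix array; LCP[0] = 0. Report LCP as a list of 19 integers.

rank→(start, suffix):
  0 → (18, 'a')
  1 → (15, 'abfa')
  2 → (0, 'bcgdcfddcdfdgeeabfa')
  3 → (16, 'bfa')
  4 → (8, 'cdfdgeeabfa')
  5 → (4, 'cfddcdfdgeeabfa')
  6 → (1, 'cgdcfddcdfdgeeabfa')
  7 → (7, 'dcdfdgeeabfa')
  8 → (3, 'dcfddcdfdgeeabfa')
  9 → (6, 'ddcdfdgeeabfa')
  10 → (9, 'dfdgeeabfa')
  11 → (11, 'dgeeabfa')
  12 → (14, 'eabfa')
  13 → (13, 'eeabfa')
  14 → (17, 'fa')
  15 → (5, 'fddcdfdgeeabfa')
  16 → (10, 'fdgeeabfa')
  17 → (2, 'gdcfddcdfdgeeabfa')
  18 → (12, 'geeabfa')

SA = [18, 15, 0, 16, 8, 4, 1, 7, 3, 6, 9, 11, 14, 13, 17, 5, 10, 2, 12]
i: (SA[i-1],SA[i]) lcp shared
  1: (18,15) 1 'a'
  2: (15,0) 0 ''
  3: (0,16) 1 'b'
  4: (16,8) 0 ''
  5: (8,4) 1 'c'
  6: (4,1) 1 'c'
  7: (1,7) 0 ''
  8: (7,3) 2 'dc'
  9: (3,6) 1 'd'
  10: (6,9) 1 'd'
  11: (9,11) 1 'd'
  12: (11,14) 0 ''
  13: (14,13) 1 'e'
  14: (13,17) 0 ''
  15: (17,5) 1 'f'
  16: (5,10) 2 'fd'
  17: (10,2) 0 ''
  18: (2,12) 1 'g'

[0, 1, 0, 1, 0, 1, 1, 0, 2, 1, 1, 1, 0, 1, 0, 1, 2, 0, 1]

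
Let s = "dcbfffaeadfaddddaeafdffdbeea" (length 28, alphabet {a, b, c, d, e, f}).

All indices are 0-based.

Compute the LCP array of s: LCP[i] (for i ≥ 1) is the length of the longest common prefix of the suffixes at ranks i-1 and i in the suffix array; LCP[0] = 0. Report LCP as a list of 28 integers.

[0, 1, 2, 1, 3, 1, 0, 1, 0, 0, 1, 1, 1, 2, 3, 1, 2, 0, 2, 2, 1, 0, 2, 1, 2, 1, 2, 2]

rank | idx | suffix
   0 |  27 | a
   1 |  11 | addddaeafdffdbeea
   2 |   8 | adfaddddaeafdffdbeea
   3 |   6 | aeadfaddddaeafdffdbeea
   4 |  16 | aeafdffdbeea
   5 |  18 | afdffdbeea
   6 |  24 | beea
   7 |   2 | bfffaeadfaddddaeafdffdbeea
   8 |   1 | cbfffaeadfaddddaeafdffdbeea
   9 |  15 | daeafdffdbeea
  10 |  23 | dbeea
  11 |   0 | dcbfffaeadfaddddaeafdffdbeea
  12 |  14 | ddaeafdffdbeea
  13 |  13 | dddaeafdffdbeea
  14 |  12 | ddddaeafdffdbeea
  15 |   9 | dfaddddaeafdffdbeea
  16 |  20 | dffdbeea
  17 |  26 | ea
  18 |   7 | eadfaddddaeafdffdbeea
  19 |  17 | eafdffdbeea
  20 |  25 | eea
  21 |  10 | faddddaeafdffdbeea
  22 |   5 | faeadfaddddaeafdffdbeea
  23 |  22 | fdbeea
  24 |  19 | fdffdbeea
  25 |   4 | ffaeadfaddddaeafdffdbeea
  26 |  21 | ffdbeea
  27 |   3 | fffaeadfaddddaeafdffdbeea

SA = [27, 11, 8, 6, 16, 18, 24, 2, 1, 15, 23, 0, 14, 13, 12, 9, 20, 26, 7, 17, 25, 10, 5, 22, 19, 4, 21, 3]
rank  pair      lcp
   1  s[27:],s[11:]  1  'a'
   2  s[11:],s[8:]  2  'ad'
   3  s[8:],s[6:]  1  'a'
   4  s[6:],s[16:]  3  'aea'
   5  s[16:],s[18:]  1  'a'
   6  s[18:],s[24:]  0  ''
   7  s[24:],s[2:]  1  'b'
   8  s[2:],s[1:]  0  ''
   9  s[1:],s[15:]  0  ''
  10  s[15:],s[23:]  1  'd'
  11  s[23:],s[0:]  1  'd'
  12  s[0:],s[14:]  1  'd'
  13  s[14:],s[13:]  2  'dd'
  14  s[13:],s[12:]  3  'ddd'
  15  s[12:],s[9:]  1  'd'
  16  s[9:],s[20:]  2  'df'
  17  s[20:],s[26:]  0  ''
  18  s[26:],s[7:]  2  'ea'
  19  s[7:],s[17:]  2  'ea'
  20  s[17:],s[25:]  1  'e'
  21  s[25:],s[10:]  0  ''
  22  s[10:],s[5:]  2  'fa'
  23  s[5:],s[22:]  1  'f'
  24  s[22:],s[19:]  2  'fd'
  25  s[19:],s[4:]  1  'f'
  26  s[4:],s[21:]  2  'ff'
  27  s[21:],s[3:]  2  'ff'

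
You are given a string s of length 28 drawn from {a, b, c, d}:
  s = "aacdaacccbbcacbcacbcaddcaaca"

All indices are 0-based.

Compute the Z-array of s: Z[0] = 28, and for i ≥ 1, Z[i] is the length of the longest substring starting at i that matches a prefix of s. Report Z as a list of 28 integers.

Z[0]=28
i=1: fresh scan; Z[1]=1 extend→box=[1,2)
i=2: fresh scan; Z[2]=0
i=3: fresh scan; Z[3]=0
i=4: fresh scan; Z[4]=3 extend→box=[4,7)
i=5: min(r-i=2, Z[1]=1)=1; Z[5]=1
i=6: min(r-i=1, Z[2]=0)=0; Z[6]=0
i=7: fresh scan; Z[7]=0
i=8: fresh scan; Z[8]=0
i=9: fresh scan; Z[9]=0
i=10: fresh scan; Z[10]=0
i=11: fresh scan; Z[11]=0
i=12: fresh scan; Z[12]=1 extend→box=[12,13)
i=13: fresh scan; Z[13]=0
i=14: fresh scan; Z[14]=0
i=15: fresh scan; Z[15]=0
i=16: fresh scan; Z[16]=1 extend→box=[16,17)
i=17: fresh scan; Z[17]=0
i=18: fresh scan; Z[18]=0
i=19: fresh scan; Z[19]=0
i=20: fresh scan; Z[20]=1 extend→box=[20,21)
i=21: fresh scan; Z[21]=0
i=22: fresh scan; Z[22]=0
i=23: fresh scan; Z[23]=0
i=24: fresh scan; Z[24]=3 extend→box=[24,27)
i=25: min(r-i=2, Z[1]=1)=1; Z[25]=1
i=26: min(r-i=1, Z[2]=0)=0; Z[26]=0
i=27: fresh scan; Z[27]=1 extend→box=[27,28)

[28, 1, 0, 0, 3, 1, 0, 0, 0, 0, 0, 0, 1, 0, 0, 0, 1, 0, 0, 0, 1, 0, 0, 0, 3, 1, 0, 1]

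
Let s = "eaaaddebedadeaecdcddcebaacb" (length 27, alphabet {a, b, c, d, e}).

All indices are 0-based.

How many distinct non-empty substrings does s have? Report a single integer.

rank | idx | suffix
   0 |   1 | aaaddebedadeaecdcddcebaacb
   1 |  23 | aacb
   2 |   2 | aaddebedadeaecdcddcebaacb
   3 |  24 | acb
   4 |   3 | addebedadeaecdcddcebaacb
   5 |  10 | adeaecdcddcebaacb
   6 |  13 | aecdcddcebaacb
   7 |  26 | b
   8 |  22 | baacb
   9 |   7 | bedadeaecdcddcebaacb
  10 |  25 | cb
  11 |  15 | cdcddcebaacb
  12 |  17 | cddcebaacb
  13 |  20 | cebaacb
  14 |   9 | dadeaecdcddcebaacb
  15 |  16 | dcddcebaacb
  16 |  19 | dcebaacb
  17 |  18 | ddcebaacb
  18 |   4 | ddebedadeaecdcddcebaacb
  19 |  11 | deaecdcddcebaacb
  20 |   5 | debedadeaecdcddcebaacb
  21 |   0 | eaaaddebedadeaecdcddcebaacb
  22 |  12 | eaecdcddcebaacb
  23 |  21 | ebaacb
  24 |   6 | ebedadeaecdcddcebaacb
  25 |  14 | ecdcddcebaacb
  26 |   8 | edadeaecdcddcebaacb

SA = [1, 23, 2, 24, 3, 10, 13, 26, 22, 7, 25, 15, 17, 20, 9, 16, 19, 18, 4, 11, 5, 0, 12, 21, 6, 14, 8]
[i] adj suffixes → lcp
  [1] 1/23 → 2 ('aa')
  [2] 23/2 → 2 ('aa')
  [3] 2/24 → 1 ('a')
  [4] 24/3 → 1 ('a')
  [5] 3/10 → 2 ('ad')
  [6] 10/13 → 1 ('a')
  [7] 13/26 → 0 ('')
  [8] 26/22 → 1 ('b')
  [9] 22/7 → 1 ('b')
  [10] 7/25 → 0 ('')
  [11] 25/15 → 1 ('c')
  [12] 15/17 → 2 ('cd')
  [13] 17/20 → 1 ('c')
  [14] 20/9 → 0 ('')
  [15] 9/16 → 1 ('d')
  [16] 16/19 → 2 ('dc')
  [17] 19/18 → 1 ('d')
  [18] 18/4 → 2 ('dd')
  [19] 4/11 → 1 ('d')
  [20] 11/5 → 2 ('de')
  [21] 5/0 → 0 ('')
  [22] 0/12 → 2 ('ea')
  [23] 12/21 → 1 ('e')
  [24] 21/6 → 2 ('eb')
  [25] 6/14 → 1 ('e')
  [26] 14/8 → 1 ('e')

n(n+1)/2 = 27·28/2 = 378
Σ LCP = 0 + 2 + 2 + 1 + 1 + 2 + 1 + 0 + 1 + 1 + 0 + 1 + 2 + 1 + 0 + 1 + 2 + 1 + 2 + 1 + 2 + 0 + 2 + 1 + 2 + 1 + 1 = 31
distinct = 378 − 31 = 347

347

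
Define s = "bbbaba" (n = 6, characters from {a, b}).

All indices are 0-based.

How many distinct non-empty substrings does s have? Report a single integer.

sorted suffixes:
  #0 SA[0]=5  'a'
  #1 SA[1]=3  'aba'
  #2 SA[2]=4  'ba'
  #3 SA[3]=2  'baba'
  #4 SA[4]=1  'bbaba'
  #5 SA[5]=0  'bbbaba'

SA = [5, 3, 4, 2, 1, 0]
rank  pair      lcp
   1  s[5:],s[3:]  1  'a'
   2  s[3:],s[4:]  0  ''
   3  s[4:],s[2:]  2  'ba'
   4  s[2:],s[1:]  1  'b'
   5  s[1:],s[0:]  2  'bb'

n(n+1)/2 = 6·7/2 = 21
Σ LCP = 0 + 1 + 0 + 2 + 1 + 2 = 6
distinct = 21 − 6 = 15

15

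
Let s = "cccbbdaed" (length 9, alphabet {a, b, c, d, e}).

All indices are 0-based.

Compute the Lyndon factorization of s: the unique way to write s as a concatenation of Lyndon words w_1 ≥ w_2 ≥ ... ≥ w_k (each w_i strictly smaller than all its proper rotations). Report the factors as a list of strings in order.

emit factor 1: 'c' (i=0, period=1)
emit factor 2: 'c' (i=1, period=1)
emit factor 3: 'c' (i=2, period=1)
emit factor 4: 'bbd' (i=3, period=3)
emit factor 5: 'aed' (i=6, period=3)

["c", "c", "c", "bbd", "aed"]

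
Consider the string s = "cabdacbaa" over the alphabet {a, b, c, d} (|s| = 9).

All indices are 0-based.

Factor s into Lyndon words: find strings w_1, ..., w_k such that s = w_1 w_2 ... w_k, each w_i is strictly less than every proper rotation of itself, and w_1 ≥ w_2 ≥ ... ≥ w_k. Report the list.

emit factor 1: 'c' (i=0, period=1)
emit factor 2: 'abdacb' (i=1, period=6)
emit factor 3: 'a' (i=7, period=1)
emit factor 4: 'a' (i=8, period=1)

["c", "abdacb", "a", "a"]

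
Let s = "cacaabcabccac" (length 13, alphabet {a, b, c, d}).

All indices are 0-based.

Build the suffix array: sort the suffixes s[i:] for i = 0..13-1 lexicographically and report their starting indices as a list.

sorted suffixes:
  #0 SA[0]=3  'aabcabccac'
  #1 SA[1]=4  'abcabccac'
  #2 SA[2]=7  'abccac'
  #3 SA[3]=11  'ac'
  #4 SA[4]=1  'acaabcabccac'
  #5 SA[5]=5  'bcabccac'
  #6 SA[6]=8  'bccac'
  #7 SA[7]=12  'c'
  #8 SA[8]=2  'caabcabccac'
  #9 SA[9]=6  'cabccac'
  #10 SA[10]=10  'cac'
  #11 SA[11]=0  'cacaabcabccac'
  #12 SA[12]=9  'ccac'

[3, 4, 7, 11, 1, 5, 8, 12, 2, 6, 10, 0, 9]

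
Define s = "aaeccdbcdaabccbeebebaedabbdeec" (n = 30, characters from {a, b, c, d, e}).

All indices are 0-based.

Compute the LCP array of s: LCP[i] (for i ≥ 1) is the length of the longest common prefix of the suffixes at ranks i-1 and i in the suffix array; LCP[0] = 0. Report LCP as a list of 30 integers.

sorted suffixes:
  #0 SA[0]=9  'aabccbeebebaedabbdeec'
  #1 SA[1]=0  'aaeccdbcdaabccbeebebaedabbdeec'
  #2 SA[2]=23  'abbdeec'
  #3 SA[3]=10  'abccbeebebaedabbdeec'
  #4 SA[4]=1  'aeccdbcdaabccbeebebaedabbdeec'
  #5 SA[5]=20  'aedabbdeec'
  #6 SA[6]=19  'baedabbdeec'
  #7 SA[7]=24  'bbdeec'
  #8 SA[8]=11  'bccbeebebaedabbdeec'
  #9 SA[9]=6  'bcdaabccbeebebaedabbdeec'
  #10 SA[10]=25  'bdeec'
  #11 SA[11]=17  'bebaedabbdeec'
  #12 SA[12]=14  'beebebaedabbdeec'
  #13 SA[13]=29  'c'
  #14 SA[14]=13  'cbeebebaedabbdeec'
  #15 SA[15]=12  'ccbeebebaedabbdeec'
  #16 SA[16]=3  'ccdbcdaabccbeebebaedabbdeec'
  #17 SA[17]=7  'cdaabccbeebebaedabbdeec'
  #18 SA[18]=4  'cdbcdaabccbeebebaedabbdeec'
  #19 SA[19]=8  'daabccbeebebaedabbdeec'
  #20 SA[20]=22  'dabbdeec'
  #21 SA[21]=5  'dbcdaabccbeebebaedabbdeec'
  #22 SA[22]=26  'deec'
  #23 SA[23]=18  'ebaedabbdeec'
  #24 SA[24]=16  'ebebaedabbdeec'
  #25 SA[25]=28  'ec'
  #26 SA[26]=2  'eccdbcdaabccbeebebaedabbdeec'
  #27 SA[27]=21  'edabbdeec'
  #28 SA[28]=15  'eebebaedabbdeec'
  #29 SA[29]=27  'eec'

SA = [9, 0, 23, 10, 1, 20, 19, 24, 11, 6, 25, 17, 14, 29, 13, 12, 3, 7, 4, 8, 22, 5, 26, 18, 16, 28, 2, 21, 15, 27]
i: (SA[i-1],SA[i]) lcp shared
  1: (9,0) 2 'aa'
  2: (0,23) 1 'a'
  3: (23,10) 2 'ab'
  4: (10,1) 1 'a'
  5: (1,20) 2 'ae'
  6: (20,19) 0 ''
  7: (19,24) 1 'b'
  8: (24,11) 1 'b'
  9: (11,6) 2 'bc'
  10: (6,25) 1 'b'
  11: (25,17) 1 'b'
  12: (17,14) 2 'be'
  13: (14,29) 0 ''
  14: (29,13) 1 'c'
  15: (13,12) 1 'c'
  16: (12,3) 2 'cc'
  17: (3,7) 1 'c'
  18: (7,4) 2 'cd'
  19: (4,8) 0 ''
  20: (8,22) 2 'da'
  21: (22,5) 1 'd'
  22: (5,26) 1 'd'
  23: (26,18) 0 ''
  24: (18,16) 2 'eb'
  25: (16,28) 1 'e'
  26: (28,2) 2 'ec'
  27: (2,21) 1 'e'
  28: (21,15) 1 'e'
  29: (15,27) 2 'ee'

[0, 2, 1, 2, 1, 2, 0, 1, 1, 2, 1, 1, 2, 0, 1, 1, 2, 1, 2, 0, 2, 1, 1, 0, 2, 1, 2, 1, 1, 2]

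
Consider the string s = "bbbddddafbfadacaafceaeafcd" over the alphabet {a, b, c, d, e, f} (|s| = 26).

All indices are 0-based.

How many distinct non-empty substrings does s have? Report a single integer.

321

rank→(start, suffix):
  0 → (15, 'aafceaeafcd')
  1 → (13, 'acaafceaeafcd')
  2 → (11, 'adacaafceaeafcd')
  3 → (20, 'aeafcd')
  4 → (7, 'afbfadacaafceaeafcd')
  5 → (22, 'afcd')
  6 → (16, 'afceaeafcd')
  7 → (0, 'bbbddddafbfadacaafceaeafcd')
  8 → (1, 'bbddddafbfadacaafceaeafcd')
  9 → (2, 'bddddafbfadacaafceaeafcd')
  10 → (9, 'bfadacaafceaeafcd')
  11 → (14, 'caafceaeafcd')
  12 → (24, 'cd')
  13 → (18, 'ceaeafcd')
  14 → (25, 'd')
  15 → (12, 'dacaafceaeafcd')
  16 → (6, 'dafbfadacaafceaeafcd')
  17 → (5, 'ddafbfadacaafceaeafcd')
  18 → (4, 'dddafbfadacaafceaeafcd')
  19 → (3, 'ddddafbfadacaafceaeafcd')
  20 → (19, 'eaeafcd')
  21 → (21, 'eafcd')
  22 → (10, 'fadacaafceaeafcd')
  23 → (8, 'fbfadacaafceaeafcd')
  24 → (23, 'fcd')
  25 → (17, 'fceaeafcd')

SA = [15, 13, 11, 20, 7, 22, 16, 0, 1, 2, 9, 14, 24, 18, 25, 12, 6, 5, 4, 3, 19, 21, 10, 8, 23, 17]
i: (SA[i-1],SA[i]) lcp shared
  1: (15,13) 1 'a'
  2: (13,11) 1 'a'
  3: (11,20) 1 'a'
  4: (20,7) 1 'a'
  5: (7,22) 2 'af'
  6: (22,16) 3 'afc'
  7: (16,0) 0 ''
  8: (0,1) 2 'bb'
  9: (1,2) 1 'b'
  10: (2,9) 1 'b'
  11: (9,14) 0 ''
  12: (14,24) 1 'c'
  13: (24,18) 1 'c'
  14: (18,25) 0 ''
  15: (25,12) 1 'd'
  16: (12,6) 2 'da'
  17: (6,5) 1 'd'
  18: (5,4) 2 'dd'
  19: (4,3) 3 'ddd'
  20: (3,19) 0 ''
  21: (19,21) 2 'ea'
  22: (21,10) 0 ''
  23: (10,8) 1 'f'
  24: (8,23) 1 'f'
  25: (23,17) 2 'fc'

n(n+1)/2 = 26·27/2 = 351
Σ LCP = 0 + 1 + 1 + 1 + 1 + 2 + 3 + 0 + 2 + 1 + 1 + 0 + 1 + 1 + 0 + 1 + 2 + 1 + 2 + 3 + 0 + 2 + 0 + 1 + 1 + 2 = 30
distinct = 351 − 30 = 321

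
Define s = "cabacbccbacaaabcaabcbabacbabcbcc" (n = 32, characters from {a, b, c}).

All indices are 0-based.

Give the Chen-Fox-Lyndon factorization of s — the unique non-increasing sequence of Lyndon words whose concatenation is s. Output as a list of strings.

emit factor 1: 'c' (i=0, period=1)
emit factor 2: 'abacbccbac' (i=1, period=10)
emit factor 3: 'aaabcaabcbabacbabcbcc' (i=11, period=21)

["c", "abacbccbac", "aaabcaabcbabacbabcbcc"]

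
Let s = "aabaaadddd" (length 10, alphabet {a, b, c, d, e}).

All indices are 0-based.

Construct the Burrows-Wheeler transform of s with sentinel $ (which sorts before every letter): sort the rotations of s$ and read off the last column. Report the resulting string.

rank  rotation     last
    0  $aabaaadddd  d
    1  aaadddd$aab  b
    2  aabaaadddd$  $
    3  aadddd$aaba  a
    4  abaaadddd$a  a
    5  adddd$aabaa  a
    6  baaadddd$aa  a
    7  d$aabaaaddd  d
    8  dd$aabaaadd  d
    9  ddd$aabaaad  d
   10  dddd$aabaaa  a

db$aaaaddda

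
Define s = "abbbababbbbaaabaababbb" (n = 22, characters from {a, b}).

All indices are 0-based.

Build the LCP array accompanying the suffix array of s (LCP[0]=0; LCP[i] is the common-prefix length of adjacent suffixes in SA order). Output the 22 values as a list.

[0, 2, 4, 1, 3, 6, 2, 4, 4, 0, 1, 3, 2, 3, 5, 1, 2, 3, 2, 3, 4, 3]

sorted suffixes:
  #0 SA[0]=11  'aaabaababbb'
  #1 SA[1]=12  'aabaababbb'
  #2 SA[2]=15  'aababbb'
  #3 SA[3]=13  'abaababbb'
  #4 SA[4]=16  'ababbb'
  #5 SA[5]=4  'ababbbbaaabaababbb'
  #6 SA[6]=18  'abbb'
  #7 SA[7]=0  'abbbababbbbaaabaababbb'
  #8 SA[8]=6  'abbbbaaabaababbb'
  #9 SA[9]=21  'b'
  #10 SA[10]=10  'baaabaababbb'
  #11 SA[11]=14  'baababbb'
  #12 SA[12]=3  'bababbbbaaabaababbb'
  #13 SA[13]=17  'babbb'
  #14 SA[14]=5  'babbbbaaabaababbb'
  #15 SA[15]=20  'bb'
  #16 SA[16]=9  'bbaaabaababbb'
  #17 SA[17]=2  'bbababbbbaaabaababbb'
  #18 SA[18]=19  'bbb'
  #19 SA[19]=8  'bbbaaabaababbb'
  #20 SA[20]=1  'bbbababbbbaaabaababbb'
  #21 SA[21]=7  'bbbbaaabaababbb'

SA = [11, 12, 15, 13, 16, 4, 18, 0, 6, 21, 10, 14, 3, 17, 5, 20, 9, 2, 19, 8, 1, 7]
i: (SA[i-1],SA[i]) lcp shared
  1: (11,12) 2 'aa'
  2: (12,15) 4 'aaba'
  3: (15,13) 1 'a'
  4: (13,16) 3 'aba'
  5: (16,4) 6 'ababbb'
  6: (4,18) 2 'ab'
  7: (18,0) 4 'abbb'
  8: (0,6) 4 'abbb'
  9: (6,21) 0 ''
  10: (21,10) 1 'b'
  11: (10,14) 3 'baa'
  12: (14,3) 2 'ba'
  13: (3,17) 3 'bab'
  14: (17,5) 5 'babbb'
  15: (5,20) 1 'b'
  16: (20,9) 2 'bb'
  17: (9,2) 3 'bba'
  18: (2,19) 2 'bb'
  19: (19,8) 3 'bbb'
  20: (8,1) 4 'bbba'
  21: (1,7) 3 'bbb'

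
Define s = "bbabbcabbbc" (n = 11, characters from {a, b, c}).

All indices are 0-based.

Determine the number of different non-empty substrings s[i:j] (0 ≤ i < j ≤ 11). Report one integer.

51

sorted suffixes:
  #0 SA[0]=6  'abbbc'
  #1 SA[1]=2  'abbcabbbc'
  #2 SA[2]=1  'babbcabbbc'
  #3 SA[3]=0  'bbabbcabbbc'
  #4 SA[4]=7  'bbbc'
  #5 SA[5]=8  'bbc'
  #6 SA[6]=3  'bbcabbbc'
  #7 SA[7]=9  'bc'
  #8 SA[8]=4  'bcabbbc'
  #9 SA[9]=10  'c'
  #10 SA[10]=5  'cabbbc'

SA = [6, 2, 1, 0, 7, 8, 3, 9, 4, 10, 5]
i: (SA[i-1],SA[i]) lcp shared
  1: (6,2) 3 'abb'
  2: (2,1) 0 ''
  3: (1,0) 1 'b'
  4: (0,7) 2 'bb'
  5: (7,8) 2 'bb'
  6: (8,3) 3 'bbc'
  7: (3,9) 1 'b'
  8: (9,4) 2 'bc'
  9: (4,10) 0 ''
  10: (10,5) 1 'c'

n(n+1)/2 = 11·12/2 = 66
Σ LCP = 0 + 3 + 0 + 1 + 2 + 2 + 3 + 1 + 2 + 0 + 1 = 15
distinct = 66 − 15 = 51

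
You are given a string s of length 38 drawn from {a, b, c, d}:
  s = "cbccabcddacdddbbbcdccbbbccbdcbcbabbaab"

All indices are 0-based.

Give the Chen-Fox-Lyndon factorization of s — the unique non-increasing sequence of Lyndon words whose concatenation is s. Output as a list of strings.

emit factor 1: 'c' (i=0, period=1)
emit factor 2: 'bcc' (i=1, period=3)
emit factor 3: 'abcddacdddbbbcdccbbbccbdcbcb' (i=4, period=28)
emit factor 4: 'abb' (i=32, period=3)
emit factor 5: 'aab' (i=35, period=3)

["c", "bcc", "abcddacdddbbbcdccbbbccbdcbcb", "abb", "aab"]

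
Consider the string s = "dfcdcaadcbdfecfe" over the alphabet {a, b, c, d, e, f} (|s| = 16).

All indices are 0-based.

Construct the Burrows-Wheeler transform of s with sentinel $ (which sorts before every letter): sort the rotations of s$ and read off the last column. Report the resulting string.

rank  rotation           last
    0  $dfcdcaadcbdfecfe  e
    1  aadcbdfecfe$dfcdc  c
    2  adcbdfecfe$dfcdca  a
    3  bdfecfe$dfcdcaadc  c
    4  caadcbdfecfe$dfcd  d
    5  cbdfecfe$dfcdcaad  d
    6  cdcaadcbdfecfe$df  f
    7  cfe$dfcdcaadcbdfe  e
    8  dcaadcbdfecfe$dfc  c
    9  dcbdfecfe$dfcdcaa  a
   10  dfcdcaadcbdfecfe$  $
   11  dfecfe$dfcdcaadcb  b
   12  e$dfcdcaadcbdfecf  f
   13  ecfe$dfcdcaadcbdf  f
   14  fcdcaadcbdfecfe$d  d
   15  fe$dfcdcaadcbdfec  c
   16  fecfe$dfcdcaadcbd  d

ecacddfeca$bffdcd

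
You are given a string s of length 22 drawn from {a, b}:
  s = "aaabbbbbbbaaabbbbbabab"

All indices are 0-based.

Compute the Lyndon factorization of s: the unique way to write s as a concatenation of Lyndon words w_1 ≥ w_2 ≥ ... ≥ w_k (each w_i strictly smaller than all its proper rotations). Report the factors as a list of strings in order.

emit factor 1: 'aaabbbbbbb' (i=0, period=10)
emit factor 2: 'aaabbbbbabab' (i=10, period=12)

["aaabbbbbbb", "aaabbbbbabab"]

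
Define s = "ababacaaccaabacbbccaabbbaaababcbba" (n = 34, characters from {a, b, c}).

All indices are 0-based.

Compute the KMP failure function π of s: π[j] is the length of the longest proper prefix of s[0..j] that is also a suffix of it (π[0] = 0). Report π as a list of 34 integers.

[0, 0, 1, 2, 3, 0, 1, 1, 0, 0, 1, 1, 2, 3, 0, 0, 0, 0, 0, 1, 1, 2, 0, 0, 1, 1, 1, 2, 3, 4, 0, 0, 0, 1]

π[0] = 0
j=1 s[j]='b': π[1]=0 (border '')
j=2 s[j]='a': π[2]=1 (border 'a')
j=3 s[j]='b': π[3]=2 (border 'ab')
j=4 s[j]='a': π[4]=3 (border 'aba')
j=5 s[j]='c': k: 3→1→0; π[5]=0 (border '')
j=6 s[j]='a': π[6]=1 (border 'a')
j=7 s[j]='a': k: 1→0; π[7]=1 (border 'a')
j=8 s[j]='c': k: 1→0; π[8]=0 (border '')
j=9 s[j]='c': π[9]=0 (border '')
j=10 s[j]='a': π[10]=1 (border 'a')
j=11 s[j]='a': k: 1→0; π[11]=1 (border 'a')
j=12 s[j]='b': π[12]=2 (border 'ab')
j=13 s[j]='a': π[13]=3 (border 'aba')
j=14 s[j]='c': k: 3→1→0; π[14]=0 (border '')
j=15 s[j]='b': π[15]=0 (border '')
j=16 s[j]='b': π[16]=0 (border '')
j=17 s[j]='c': π[17]=0 (border '')
j=18 s[j]='c': π[18]=0 (border '')
j=19 s[j]='a': π[19]=1 (border 'a')
j=20 s[j]='a': k: 1→0; π[20]=1 (border 'a')
j=21 s[j]='b': π[21]=2 (border 'ab')
j=22 s[j]='b': k: 2→0; π[22]=0 (border '')
j=23 s[j]='b': π[23]=0 (border '')
j=24 s[j]='a': π[24]=1 (border 'a')
j=25 s[j]='a': k: 1→0; π[25]=1 (border 'a')
j=26 s[j]='a': k: 1→0; π[26]=1 (border 'a')
j=27 s[j]='b': π[27]=2 (border 'ab')
j=28 s[j]='a': π[28]=3 (border 'aba')
j=29 s[j]='b': π[29]=4 (border 'abab')
j=30 s[j]='c': k: 4→2→0; π[30]=0 (border '')
j=31 s[j]='b': π[31]=0 (border '')
j=32 s[j]='b': π[32]=0 (border '')
j=33 s[j]='a': π[33]=1 (border 'a')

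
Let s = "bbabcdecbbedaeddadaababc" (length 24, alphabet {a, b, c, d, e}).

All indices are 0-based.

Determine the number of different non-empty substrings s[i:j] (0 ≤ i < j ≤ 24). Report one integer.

270

rank | idx | suffix
   0 |  18 | aababc
   1 |  19 | ababc
   2 |  21 | abc
   3 |   2 | abcdecbbedaeddadaababc
   4 |  16 | adaababc
   5 |  12 | aeddadaababc
   6 |  20 | babc
   7 |   1 | babcdecbbedaeddadaababc
   8 |   0 | bbabcdecbbedaeddadaababc
   9 |   8 | bbedaeddadaababc
  10 |  22 | bc
  11 |   3 | bcdecbbedaeddadaababc
  12 |   9 | bedaeddadaababc
  13 |  23 | c
  14 |   7 | cbbedaeddadaababc
  15 |   4 | cdecbbedaeddadaababc
  16 |  17 | daababc
  17 |  15 | dadaababc
  18 |  11 | daeddadaababc
  19 |  14 | ddadaababc
  20 |   5 | decbbedaeddadaababc
  21 |   6 | ecbbedaeddadaababc
  22 |  10 | edaeddadaababc
  23 |  13 | eddadaababc

SA = [18, 19, 21, 2, 16, 12, 20, 1, 0, 8, 22, 3, 9, 23, 7, 4, 17, 15, 11, 14, 5, 6, 10, 13]
i: (SA[i-1],SA[i]) lcp shared
  1: (18,19) 1 'a'
  2: (19,21) 2 'ab'
  3: (21,2) 3 'abc'
  4: (2,16) 1 'a'
  5: (16,12) 1 'a'
  6: (12,20) 0 ''
  7: (20,1) 4 'babc'
  8: (1,0) 1 'b'
  9: (0,8) 2 'bb'
  10: (8,22) 1 'b'
  11: (22,3) 2 'bc'
  12: (3,9) 1 'b'
  13: (9,23) 0 ''
  14: (23,7) 1 'c'
  15: (7,4) 1 'c'
  16: (4,17) 0 ''
  17: (17,15) 2 'da'
  18: (15,11) 2 'da'
  19: (11,14) 1 'd'
  20: (14,5) 1 'd'
  21: (5,6) 0 ''
  22: (6,10) 1 'e'
  23: (10,13) 2 'ed'

n(n+1)/2 = 24·25/2 = 300
Σ LCP = 0 + 1 + 2 + 3 + 1 + 1 + 0 + 4 + 1 + 2 + 1 + 2 + 1 + 0 + 1 + 1 + 0 + 2 + 2 + 1 + 1 + 0 + 1 + 2 = 30
distinct = 300 − 30 = 270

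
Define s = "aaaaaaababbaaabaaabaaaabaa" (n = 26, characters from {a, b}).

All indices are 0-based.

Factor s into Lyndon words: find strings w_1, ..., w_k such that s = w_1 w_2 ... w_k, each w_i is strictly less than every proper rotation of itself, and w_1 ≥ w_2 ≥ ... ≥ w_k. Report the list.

["aaaaaaababbaaabaaabaaaab", "a", "a"]

emit factor 1: 'aaaaaaababbaaabaaabaaaab' (i=0, period=24)
emit factor 2: 'a' (i=24, period=1)
emit factor 3: 'a' (i=25, period=1)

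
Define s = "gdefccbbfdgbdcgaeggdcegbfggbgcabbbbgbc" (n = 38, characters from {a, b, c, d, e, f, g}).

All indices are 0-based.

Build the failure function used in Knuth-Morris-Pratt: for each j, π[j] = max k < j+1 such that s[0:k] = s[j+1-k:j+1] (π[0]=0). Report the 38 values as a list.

π[0] = 0
j=1 s[j]='d': π[1]=0 (border '')
j=2 s[j]='e': π[2]=0 (border '')
j=3 s[j]='f': π[3]=0 (border '')
j=4 s[j]='c': π[4]=0 (border '')
j=5 s[j]='c': π[5]=0 (border '')
j=6 s[j]='b': π[6]=0 (border '')
j=7 s[j]='b': π[7]=0 (border '')
j=8 s[j]='f': π[8]=0 (border '')
j=9 s[j]='d': π[9]=0 (border '')
j=10 s[j]='g': π[10]=1 (border 'g')
j=11 s[j]='b': k: 1→0; π[11]=0 (border '')
j=12 s[j]='d': π[12]=0 (border '')
j=13 s[j]='c': π[13]=0 (border '')
j=14 s[j]='g': π[14]=1 (border 'g')
j=15 s[j]='a': k: 1→0; π[15]=0 (border '')
j=16 s[j]='e': π[16]=0 (border '')
j=17 s[j]='g': π[17]=1 (border 'g')
j=18 s[j]='g': k: 1→0; π[18]=1 (border 'g')
j=19 s[j]='d': π[19]=2 (border 'gd')
j=20 s[j]='c': k: 2→0; π[20]=0 (border '')
j=21 s[j]='e': π[21]=0 (border '')
j=22 s[j]='g': π[22]=1 (border 'g')
j=23 s[j]='b': k: 1→0; π[23]=0 (border '')
j=24 s[j]='f': π[24]=0 (border '')
j=25 s[j]='g': π[25]=1 (border 'g')
j=26 s[j]='g': k: 1→0; π[26]=1 (border 'g')
j=27 s[j]='b': k: 1→0; π[27]=0 (border '')
j=28 s[j]='g': π[28]=1 (border 'g')
j=29 s[j]='c': k: 1→0; π[29]=0 (border '')
j=30 s[j]='a': π[30]=0 (border '')
j=31 s[j]='b': π[31]=0 (border '')
j=32 s[j]='b': π[32]=0 (border '')
j=33 s[j]='b': π[33]=0 (border '')
j=34 s[j]='b': π[34]=0 (border '')
j=35 s[j]='g': π[35]=1 (border 'g')
j=36 s[j]='b': k: 1→0; π[36]=0 (border '')
j=37 s[j]='c': π[37]=0 (border '')

[0, 0, 0, 0, 0, 0, 0, 0, 0, 0, 1, 0, 0, 0, 1, 0, 0, 1, 1, 2, 0, 0, 1, 0, 0, 1, 1, 0, 1, 0, 0, 0, 0, 0, 0, 1, 0, 0]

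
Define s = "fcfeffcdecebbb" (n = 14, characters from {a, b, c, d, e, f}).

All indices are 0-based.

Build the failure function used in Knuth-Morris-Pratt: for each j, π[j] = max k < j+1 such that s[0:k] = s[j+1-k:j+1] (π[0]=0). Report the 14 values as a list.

π[0] = 0
j=1 s[j]='c': π[1]=0 (border '')
j=2 s[j]='f': π[2]=1 (border 'f')
j=3 s[j]='e': k: 1→0; π[3]=0 (border '')
j=4 s[j]='f': π[4]=1 (border 'f')
j=5 s[j]='f': k: 1→0; π[5]=1 (border 'f')
j=6 s[j]='c': π[6]=2 (border 'fc')
j=7 s[j]='d': k: 2→0; π[7]=0 (border '')
j=8 s[j]='e': π[8]=0 (border '')
j=9 s[j]='c': π[9]=0 (border '')
j=10 s[j]='e': π[10]=0 (border '')
j=11 s[j]='b': π[11]=0 (border '')
j=12 s[j]='b': π[12]=0 (border '')
j=13 s[j]='b': π[13]=0 (border '')

[0, 0, 1, 0, 1, 1, 2, 0, 0, 0, 0, 0, 0, 0]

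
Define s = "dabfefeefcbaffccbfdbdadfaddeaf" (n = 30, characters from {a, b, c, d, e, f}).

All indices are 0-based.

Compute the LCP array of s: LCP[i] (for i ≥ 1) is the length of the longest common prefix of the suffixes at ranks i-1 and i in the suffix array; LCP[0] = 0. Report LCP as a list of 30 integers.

[0, 1, 2, 1, 2, 0, 1, 1, 2, 0, 2, 1, 0, 2, 1, 1, 1, 1, 0, 1, 1, 2, 0, 1, 1, 2, 1, 1, 2, 1]

rank | idx | suffix
   0 |   1 | abfefeefcbaffccbfdbdadfaddeaf
   1 |  24 | addeaf
   2 |  21 | adfaddeaf
   3 |  28 | af
   4 |  11 | affccbfdbdadfaddeaf
   5 |  10 | baffccbfdbdadfaddeaf
   6 |  19 | bdadfaddeaf
   7 |  16 | bfdbdadfaddeaf
   8 |   2 | bfefeefcbaffccbfdbdadfaddeaf
   9 |   9 | cbaffccbfdbdadfaddeaf
  10 |  15 | cbfdbdadfaddeaf
  11 |  14 | ccbfdbdadfaddeaf
  12 |   0 | dabfefeefcbaffccbfdbdadfaddeaf
  13 |  20 | dadfaddeaf
  14 |  18 | dbdadfaddeaf
  15 |  25 | ddeaf
  16 |  26 | deaf
  17 |  22 | dfaddeaf
  18 |  27 | eaf
  19 |   6 | eefcbaffccbfdbdadfaddeaf
  20 |   7 | efcbaffccbfdbdadfaddeaf
  21 |   4 | efeefcbaffccbfdbdadfaddeaf
  22 |  29 | f
  23 |  23 | faddeaf
  24 |   8 | fcbaffccbfdbdadfaddeaf
  25 |  13 | fccbfdbdadfaddeaf
  26 |  17 | fdbdadfaddeaf
  27 |   5 | feefcbaffccbfdbdadfaddeaf
  28 |   3 | fefeefcbaffccbfdbdadfaddeaf
  29 |  12 | ffccbfdbdadfaddeaf

SA = [1, 24, 21, 28, 11, 10, 19, 16, 2, 9, 15, 14, 0, 20, 18, 25, 26, 22, 27, 6, 7, 4, 29, 23, 8, 13, 17, 5, 3, 12]
i: (SA[i-1],SA[i]) lcp shared
  1: (1,24) 1 'a'
  2: (24,21) 2 'ad'
  3: (21,28) 1 'a'
  4: (28,11) 2 'af'
  5: (11,10) 0 ''
  6: (10,19) 1 'b'
  7: (19,16) 1 'b'
  8: (16,2) 2 'bf'
  9: (2,9) 0 ''
  10: (9,15) 2 'cb'
  11: (15,14) 1 'c'
  12: (14,0) 0 ''
  13: (0,20) 2 'da'
  14: (20,18) 1 'd'
  15: (18,25) 1 'd'
  16: (25,26) 1 'd'
  17: (26,22) 1 'd'
  18: (22,27) 0 ''
  19: (27,6) 1 'e'
  20: (6,7) 1 'e'
  21: (7,4) 2 'ef'
  22: (4,29) 0 ''
  23: (29,23) 1 'f'
  24: (23,8) 1 'f'
  25: (8,13) 2 'fc'
  26: (13,17) 1 'f'
  27: (17,5) 1 'f'
  28: (5,3) 2 'fe'
  29: (3,12) 1 'f'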